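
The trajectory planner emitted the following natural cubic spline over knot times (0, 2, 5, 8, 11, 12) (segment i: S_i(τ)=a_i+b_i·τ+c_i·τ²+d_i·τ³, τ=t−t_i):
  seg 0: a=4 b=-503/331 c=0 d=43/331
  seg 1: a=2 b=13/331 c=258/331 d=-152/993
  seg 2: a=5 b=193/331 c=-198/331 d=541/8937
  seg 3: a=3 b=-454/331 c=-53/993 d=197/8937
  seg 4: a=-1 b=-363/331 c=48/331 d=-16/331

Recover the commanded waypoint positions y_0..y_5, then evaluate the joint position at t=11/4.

y_0=4 y_1=2 y_2=5 y_3=3 y_4=-1 y_5=-2
S(11/4) = 1591/662

y_0 = S_0(0) = a_0 = 4
y_1 = S_1(0) = a_1 = 2
y_2 = S_2(0) = a_2 = 5
y_3 = S_3(0) = a_3 = 3
y_4 = S_4(0) = a_4 = -1
y_5 = S_4(1) = -2
t_q=11/4 is in segment 1 (τ=3/4); S_1(τ)=1591/662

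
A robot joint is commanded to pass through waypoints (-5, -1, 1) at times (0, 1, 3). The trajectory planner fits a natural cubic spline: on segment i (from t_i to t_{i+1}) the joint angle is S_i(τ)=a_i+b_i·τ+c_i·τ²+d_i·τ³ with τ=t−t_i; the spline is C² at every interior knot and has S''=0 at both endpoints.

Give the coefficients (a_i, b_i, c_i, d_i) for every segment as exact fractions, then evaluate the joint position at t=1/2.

Δ: Δ0=4, Δ1=1
row 1: diag=6, rhs=-18; c'=1/3, d'=-3
back: M1=-3
M: M0=0, M1=-3, M2=0
seg 0: a=-5, c=M0/2=0, d=(M1−M0)/(6·1)=-1/2, b=Δ0−h0·(2M0+M1)/6=9/2
seg 1: a=-1, c=M1/2=-3/2, d=(M2−M1)/(6·2)=1/4, b=Δ1−h1·(2M1+M2)/6=3
t_q=1/2 → seg 0, τ=1/2; S=-5+9/2·τ+0·τ²+-1/2·τ³=-45/16

  seg 0: a=-5 b=9/2 c=0 d=-1/2
  seg 1: a=-1 b=3 c=-3/2 d=1/4
S(1/2) = -45/16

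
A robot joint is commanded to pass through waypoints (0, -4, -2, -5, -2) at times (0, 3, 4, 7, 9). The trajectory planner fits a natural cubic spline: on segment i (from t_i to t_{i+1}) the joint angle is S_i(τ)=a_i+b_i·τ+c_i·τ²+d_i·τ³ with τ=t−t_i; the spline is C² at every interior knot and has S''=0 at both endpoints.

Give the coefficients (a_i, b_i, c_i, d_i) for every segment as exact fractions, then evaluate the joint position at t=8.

Δ: Δ0=-4/3, Δ1=2, Δ2=-1, Δ3=3/2
row 1: diag=8, rhs=20; c'=1/8, d'=5/2
row 2: denom=8−1·1/8=63/8; d'=(-18−1·5/2)/(63/8)=-164/63
row 3: denom=10−3·8/21=62/7; d'=(15−3·-164/63)/(62/7)=479/186
back: M3=479/186
back: M2=-164/63−8/21·479/186=-1000/279
back: M1=5/2−1/8·-1000/279=1645/558
M: M0=0, M1=1645/558, M2=-1000/279, M3=479/186, M4=0
seg 0: a=0, c=M0/2=0, d=(M1−M0)/(6·3)=1645/10044, b=Δ0−h0·(2M0+M1)/6=-3133/1116
seg 1: a=-4, c=M1/2=1645/1116, d=(M2−M1)/(6·1)=-135/124, b=Δ1−h1·(2M1+M2)/6=901/558
seg 2: a=-2, c=M2/2=-500/279, d=(M3−M2)/(6·3)=3437/10044, b=Δ2−h2·(2M2+M3)/6=1447/1116
seg 3: a=-5, c=M3/2=479/372, d=(M4−M3)/(6·2)=-479/2232, b=Δ3−h3·(2M3+M4)/6=-121/558
t_q=8 → seg 3, τ=1; S=-5+-121/558·τ+479/372·τ²+-479/2232·τ³=-3083/744

  seg 0: a=0 b=-3133/1116 c=0 d=1645/10044
  seg 1: a=-4 b=901/558 c=1645/1116 d=-135/124
  seg 2: a=-2 b=1447/1116 c=-500/279 d=3437/10044
  seg 3: a=-5 b=-121/558 c=479/372 d=-479/2232
S(8) = -3083/744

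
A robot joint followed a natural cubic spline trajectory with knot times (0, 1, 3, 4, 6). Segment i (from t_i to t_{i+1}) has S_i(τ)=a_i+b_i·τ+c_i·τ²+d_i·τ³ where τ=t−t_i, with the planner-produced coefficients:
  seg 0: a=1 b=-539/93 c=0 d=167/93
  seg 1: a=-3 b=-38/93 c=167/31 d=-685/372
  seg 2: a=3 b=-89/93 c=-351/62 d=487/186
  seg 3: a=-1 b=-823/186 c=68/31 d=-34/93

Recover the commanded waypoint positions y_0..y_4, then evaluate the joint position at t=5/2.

y_0=1 y_1=-3 y_2=3 y_3=-1 y_4=-4
S(5/2) = 2275/992

y_0 = S_0(0) = a_0 = 1
y_1 = S_1(0) = a_1 = -3
y_2 = S_2(0) = a_2 = 3
y_3 = S_3(0) = a_3 = -1
y_4 = S_3(2) = -4
t_q=5/2 is in segment 1 (τ=3/2); S_1(τ)=2275/992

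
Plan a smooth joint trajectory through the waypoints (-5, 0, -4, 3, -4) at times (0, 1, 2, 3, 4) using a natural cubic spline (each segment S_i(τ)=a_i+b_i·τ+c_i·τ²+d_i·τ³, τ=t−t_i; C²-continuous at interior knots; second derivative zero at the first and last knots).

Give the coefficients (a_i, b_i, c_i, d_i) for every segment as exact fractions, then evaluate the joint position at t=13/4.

  seg 0: a=-5 b=473/56 c=0 d=-193/56
  seg 1: a=0 b=-53/28 c=-579/56 d=461/56
  seg 2: a=-4 b=17/8 c=201/14 d=-531/56
  seg 3: a=3 b=67/28 c=-789/56 d=263/56
S(13/4) = 1429/512

Δ: Δ0=5, Δ1=-4, Δ2=7, Δ3=-7
row 1: diag=4, rhs=-54; c'=1/4, d'=-27/2
row 2: denom=4−1·1/4=15/4; d'=(66−1·-27/2)/(15/4)=106/5
row 3: denom=4−1·4/15=56/15; d'=(-84−1·106/5)/(56/15)=-789/28
back: M3=-789/28
back: M2=106/5−4/15·-789/28=201/7
back: M1=-27/2−1/4·201/7=-579/28
M: M0=0, M1=-579/28, M2=201/7, M3=-789/28, M4=0
seg 0: a=-5, c=M0/2=0, d=(M1−M0)/(6·1)=-193/56, b=Δ0−h0·(2M0+M1)/6=473/56
seg 1: a=0, c=M1/2=-579/56, d=(M2−M1)/(6·1)=461/56, b=Δ1−h1·(2M1+M2)/6=-53/28
seg 2: a=-4, c=M2/2=201/14, d=(M3−M2)/(6·1)=-531/56, b=Δ2−h2·(2M2+M3)/6=17/8
seg 3: a=3, c=M3/2=-789/56, d=(M4−M3)/(6·1)=263/56, b=Δ3−h3·(2M3+M4)/6=67/28
t_q=13/4 → seg 3, τ=1/4; S=3+67/28·τ+-789/56·τ²+263/56·τ³=1429/512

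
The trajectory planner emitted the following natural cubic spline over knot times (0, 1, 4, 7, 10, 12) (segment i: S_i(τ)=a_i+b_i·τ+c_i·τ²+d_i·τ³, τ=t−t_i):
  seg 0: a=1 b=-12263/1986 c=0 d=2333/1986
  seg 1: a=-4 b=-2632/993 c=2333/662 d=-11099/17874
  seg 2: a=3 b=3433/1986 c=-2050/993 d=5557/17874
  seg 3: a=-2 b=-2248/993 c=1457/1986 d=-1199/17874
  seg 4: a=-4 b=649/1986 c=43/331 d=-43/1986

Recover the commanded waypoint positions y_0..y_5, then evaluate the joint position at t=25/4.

y_0 = S_0(0) = a_0 = 1
y_1 = S_1(0) = a_1 = -4
y_2 = S_2(0) = a_2 = 3
y_3 = S_3(0) = a_3 = -2
y_4 = S_4(0) = a_4 = -4
y_5 = S_4(2) = -3
t_q=25/4 is in segment 2 (τ=9/4); S_2(τ)=-873/42368

y_0=1 y_1=-4 y_2=3 y_3=-2 y_4=-4 y_5=-3
S(25/4) = -873/42368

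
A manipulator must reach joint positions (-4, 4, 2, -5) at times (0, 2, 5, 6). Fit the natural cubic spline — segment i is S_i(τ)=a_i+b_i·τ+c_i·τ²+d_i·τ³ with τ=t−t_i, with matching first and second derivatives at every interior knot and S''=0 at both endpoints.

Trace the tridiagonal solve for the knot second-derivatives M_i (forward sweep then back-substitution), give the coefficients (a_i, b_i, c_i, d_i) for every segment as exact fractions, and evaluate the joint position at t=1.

  seg 0: a=-4 b=962/213 c=0 d=-55/426
  seg 1: a=4 b=632/213 c=-55/71 d=-31/213
  seg 2: a=2 b=-1195/213 c=-148/71 d=148/213
S(1) = 55/142

Δ: Δ0=4, Δ1=-2/3, Δ2=-7
row 1: diag=10, rhs=-28; c'=3/10, d'=-14/5
row 2: denom=8−3·3/10=71/10; d'=(-38−3·-14/5)/(71/10)=-296/71
back: M2=-296/71
back: M1=-14/5−3/10·-296/71=-110/71
M: M0=0, M1=-110/71, M2=-296/71, M3=0
seg 0: a=-4, c=M0/2=0, d=(M1−M0)/(6·2)=-55/426, b=Δ0−h0·(2M0+M1)/6=962/213
seg 1: a=4, c=M1/2=-55/71, d=(M2−M1)/(6·3)=-31/213, b=Δ1−h1·(2M1+M2)/6=632/213
seg 2: a=2, c=M2/2=-148/71, d=(M3−M2)/(6·1)=148/213, b=Δ2−h2·(2M2+M3)/6=-1195/213
t_q=1 → seg 0, τ=1; S=-4+962/213·τ+0·τ²+-55/426·τ³=55/142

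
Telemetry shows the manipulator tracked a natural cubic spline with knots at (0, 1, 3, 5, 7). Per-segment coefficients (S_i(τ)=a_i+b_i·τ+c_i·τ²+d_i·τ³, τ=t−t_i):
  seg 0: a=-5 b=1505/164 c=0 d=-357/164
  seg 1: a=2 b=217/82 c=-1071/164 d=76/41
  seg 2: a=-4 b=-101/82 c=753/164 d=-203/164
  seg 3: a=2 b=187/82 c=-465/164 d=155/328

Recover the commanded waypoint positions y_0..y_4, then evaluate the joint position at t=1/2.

y_0=-5 y_1=2 y_2=-4 y_3=2 y_4=-1
S(1/2) = -897/1312

y_0 = S_0(0) = a_0 = -5
y_1 = S_1(0) = a_1 = 2
y_2 = S_2(0) = a_2 = -4
y_3 = S_3(0) = a_3 = 2
y_4 = S_3(2) = -1
t_q=1/2 is in segment 0 (τ=1/2); S_0(τ)=-897/1312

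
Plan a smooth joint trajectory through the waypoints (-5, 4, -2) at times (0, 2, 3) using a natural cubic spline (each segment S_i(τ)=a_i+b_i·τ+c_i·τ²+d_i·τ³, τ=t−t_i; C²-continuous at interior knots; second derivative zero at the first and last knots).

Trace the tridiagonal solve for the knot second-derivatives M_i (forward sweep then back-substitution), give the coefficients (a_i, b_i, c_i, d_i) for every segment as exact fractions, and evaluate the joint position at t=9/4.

Δ: Δ0=9/2, Δ1=-6
row 1: diag=6, rhs=-63; c'=1/6, d'=-21/2
back: M1=-21/2
M: M0=0, M1=-21/2, M2=0
seg 0: a=-5, c=M0/2=0, d=(M1−M0)/(6·2)=-7/8, b=Δ0−h0·(2M0+M1)/6=8
seg 1: a=4, c=M1/2=-21/4, d=(M2−M1)/(6·1)=7/4, b=Δ1−h1·(2M1+M2)/6=-5/2
t_q=9/4 → seg 1, τ=1/4; S=4+-5/2·τ+-21/4·τ²+7/4·τ³=787/256

  seg 0: a=-5 b=8 c=0 d=-7/8
  seg 1: a=4 b=-5/2 c=-21/4 d=7/4
S(9/4) = 787/256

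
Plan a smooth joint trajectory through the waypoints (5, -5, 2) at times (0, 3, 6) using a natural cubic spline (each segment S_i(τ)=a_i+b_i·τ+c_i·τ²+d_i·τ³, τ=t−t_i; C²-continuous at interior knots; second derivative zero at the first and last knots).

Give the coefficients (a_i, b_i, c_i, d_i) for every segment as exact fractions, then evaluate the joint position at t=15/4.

Δ: Δ0=-10/3, Δ1=7/3
row 1: diag=12, rhs=34; c'=1/4, d'=17/6
back: M1=17/6
M: M0=0, M1=17/6, M2=0
seg 0: a=5, c=M0/2=0, d=(M1−M0)/(6·3)=17/108, b=Δ0−h0·(2M0+M1)/6=-19/4
seg 1: a=-5, c=M1/2=17/12, d=(M2−M1)/(6·3)=-17/108, b=Δ1−h1·(2M1+M2)/6=-1/2
t_q=15/4 → seg 1, τ=3/4; S=-5+-1/2·τ+17/12·τ²+-17/108·τ³=-1189/256

  seg 0: a=5 b=-19/4 c=0 d=17/108
  seg 1: a=-5 b=-1/2 c=17/12 d=-17/108
S(15/4) = -1189/256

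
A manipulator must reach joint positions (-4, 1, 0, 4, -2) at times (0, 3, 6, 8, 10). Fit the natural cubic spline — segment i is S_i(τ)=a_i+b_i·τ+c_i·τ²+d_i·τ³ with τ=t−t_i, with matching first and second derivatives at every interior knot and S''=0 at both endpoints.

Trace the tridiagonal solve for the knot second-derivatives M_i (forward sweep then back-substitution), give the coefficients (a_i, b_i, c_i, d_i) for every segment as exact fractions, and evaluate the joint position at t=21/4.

  seg 0: a=-4 b=151/60 c=0 d=-17/180
  seg 1: a=1 b=-1/30 c=-17/20 d=1/4
  seg 2: a=0 b=97/60 c=7/5 d=-29/48
  seg 3: a=4 b=-1/30 c=-89/40 d=89/240
S(21/4) = -679/1280

Δ: Δ0=5/3, Δ1=-1/3, Δ2=2, Δ3=-3
row 1: diag=12, rhs=-12; c'=1/4, d'=-1
row 2: denom=10−3·1/4=37/4; d'=(14−3·-1)/(37/4)=68/37
row 3: denom=8−2·8/37=280/37; d'=(-30−2·68/37)/(280/37)=-89/20
back: M3=-89/20
back: M2=68/37−8/37·-89/20=14/5
back: M1=-1−1/4·14/5=-17/10
M: M0=0, M1=-17/10, M2=14/5, M3=-89/20, M4=0
seg 0: a=-4, c=M0/2=0, d=(M1−M0)/(6·3)=-17/180, b=Δ0−h0·(2M0+M1)/6=151/60
seg 1: a=1, c=M1/2=-17/20, d=(M2−M1)/(6·3)=1/4, b=Δ1−h1·(2M1+M2)/6=-1/30
seg 2: a=0, c=M2/2=7/5, d=(M3−M2)/(6·2)=-29/48, b=Δ2−h2·(2M2+M3)/6=97/60
seg 3: a=4, c=M3/2=-89/40, d=(M4−M3)/(6·2)=89/240, b=Δ3−h3·(2M3+M4)/6=-1/30
t_q=21/4 → seg 1, τ=9/4; S=1+-1/30·τ+-17/20·τ²+1/4·τ³=-679/1280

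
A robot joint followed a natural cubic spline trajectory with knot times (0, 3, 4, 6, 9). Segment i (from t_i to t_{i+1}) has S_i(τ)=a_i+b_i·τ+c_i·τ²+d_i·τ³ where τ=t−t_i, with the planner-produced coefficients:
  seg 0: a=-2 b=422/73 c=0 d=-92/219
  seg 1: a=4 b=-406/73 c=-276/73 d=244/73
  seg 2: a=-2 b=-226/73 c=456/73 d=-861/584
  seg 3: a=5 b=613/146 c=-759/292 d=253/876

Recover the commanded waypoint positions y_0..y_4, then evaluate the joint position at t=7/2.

y_0 = S_0(0) = a_0 = -2
y_1 = S_1(0) = a_1 = 4
y_2 = S_2(0) = a_2 = -2
y_3 = S_3(0) = a_3 = 5
y_4 = S_3(3) = 2
t_q=7/2 is in segment 1 (τ=1/2); S_1(τ)=101/146

y_0=-2 y_1=4 y_2=-2 y_3=5 y_4=2
S(7/2) = 101/146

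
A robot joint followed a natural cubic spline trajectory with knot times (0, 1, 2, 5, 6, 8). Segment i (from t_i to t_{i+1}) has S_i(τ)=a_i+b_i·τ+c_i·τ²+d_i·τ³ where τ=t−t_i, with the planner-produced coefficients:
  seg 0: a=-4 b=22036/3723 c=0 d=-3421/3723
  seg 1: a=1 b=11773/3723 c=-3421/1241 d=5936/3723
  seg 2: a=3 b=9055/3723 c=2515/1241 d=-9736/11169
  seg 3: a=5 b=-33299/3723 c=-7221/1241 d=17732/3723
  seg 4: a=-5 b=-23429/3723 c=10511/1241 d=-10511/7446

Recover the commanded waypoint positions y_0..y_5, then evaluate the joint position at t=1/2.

y_0=-4 y_1=1 y_2=3 y_3=5 y_4=-5 y_5=5
S(1/2) = -11471/9928

y_0 = S_0(0) = a_0 = -4
y_1 = S_1(0) = a_1 = 1
y_2 = S_2(0) = a_2 = 3
y_3 = S_3(0) = a_3 = 5
y_4 = S_4(0) = a_4 = -5
y_5 = S_4(2) = 5
t_q=1/2 is in segment 0 (τ=1/2); S_0(τ)=-11471/9928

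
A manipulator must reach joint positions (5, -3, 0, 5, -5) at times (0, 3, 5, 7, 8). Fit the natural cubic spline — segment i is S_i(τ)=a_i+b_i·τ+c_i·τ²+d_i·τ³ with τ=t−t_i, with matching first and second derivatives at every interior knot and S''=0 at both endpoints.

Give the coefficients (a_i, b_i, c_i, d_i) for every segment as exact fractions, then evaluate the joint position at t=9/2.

  seg 0: a=5 b=-85/24 c=0 d=7/72
  seg 1: a=-3 b=-11/12 c=7/8 d=1/6
  seg 2: a=0 b=55/12 c=15/8 d=-35/24
  seg 3: a=5 b=-65/12 c=-55/8 d=55/24
S(9/2) = -59/32

Δ: Δ0=-8/3, Δ1=3/2, Δ2=5/2, Δ3=-10
row 1: diag=10, rhs=25; c'=1/5, d'=5/2
row 2: denom=8−2·1/5=38/5; d'=(6−2·5/2)/(38/5)=5/38
row 3: denom=6−2·5/19=104/19; d'=(-75−2·5/38)/(104/19)=-55/4
back: M3=-55/4
back: M2=5/38−5/19·-55/4=15/4
back: M1=5/2−1/5·15/4=7/4
M: M0=0, M1=7/4, M2=15/4, M3=-55/4, M4=0
seg 0: a=5, c=M0/2=0, d=(M1−M0)/(6·3)=7/72, b=Δ0−h0·(2M0+M1)/6=-85/24
seg 1: a=-3, c=M1/2=7/8, d=(M2−M1)/(6·2)=1/6, b=Δ1−h1·(2M1+M2)/6=-11/12
seg 2: a=0, c=M2/2=15/8, d=(M3−M2)/(6·2)=-35/24, b=Δ2−h2·(2M2+M3)/6=55/12
seg 3: a=5, c=M3/2=-55/8, d=(M4−M3)/(6·1)=55/24, b=Δ3−h3·(2M3+M4)/6=-65/12
t_q=9/2 → seg 1, τ=3/2; S=-3+-11/12·τ+7/8·τ²+1/6·τ³=-59/32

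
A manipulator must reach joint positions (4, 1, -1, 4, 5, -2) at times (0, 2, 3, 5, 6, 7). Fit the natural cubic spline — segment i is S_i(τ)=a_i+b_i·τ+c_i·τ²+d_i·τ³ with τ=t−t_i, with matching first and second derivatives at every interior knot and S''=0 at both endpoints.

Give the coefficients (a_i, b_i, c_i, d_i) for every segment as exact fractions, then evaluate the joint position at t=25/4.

  seg 0: a=4 b=-1485/1418 c=0 d=-321/2836
  seg 1: a=1 b=-3411/1418 c=-963/1418 d=769/709
  seg 2: a=-1 b=-723/1418 c=3651/1418 d=-1517/2836
  seg 3: a=4 b=4779/1418 c=-450/709 d=-2461/1418
  seg 4: a=5 b=-2202/709 c=-8283/1418 d=2761/1418
S(25/4) = 352925/90752

Δ: Δ0=-3/2, Δ1=-2, Δ2=5/2, Δ3=1, Δ4=-7
row 1: diag=6, rhs=-3; c'=1/6, d'=-1/2
row 2: denom=6−1·1/6=35/6; d'=(27−1·-1/2)/(35/6)=33/7
row 3: denom=6−2·12/35=186/35; d'=(-9−2·33/7)/(186/35)=-215/62
row 4: denom=4−1·35/186=709/186; d'=(-48−1·-215/62)/(709/186)=-8283/709
back: M4=-8283/709
back: M3=-215/62−35/186·-8283/709=-900/709
back: M2=33/7−12/35·-900/709=3651/709
back: M1=-1/2−1/6·3651/709=-963/709
M: M0=0, M1=-963/709, M2=3651/709, M3=-900/709, M4=-8283/709, M5=0
seg 0: a=4, c=M0/2=0, d=(M1−M0)/(6·2)=-321/2836, b=Δ0−h0·(2M0+M1)/6=-1485/1418
seg 1: a=1, c=M1/2=-963/1418, d=(M2−M1)/(6·1)=769/709, b=Δ1−h1·(2M1+M2)/6=-3411/1418
seg 2: a=-1, c=M2/2=3651/1418, d=(M3−M2)/(6·2)=-1517/2836, b=Δ2−h2·(2M2+M3)/6=-723/1418
seg 3: a=4, c=M3/2=-450/709, d=(M4−M3)/(6·1)=-2461/1418, b=Δ3−h3·(2M3+M4)/6=4779/1418
seg 4: a=5, c=M4/2=-8283/1418, d=(M5−M4)/(6·1)=2761/1418, b=Δ4−h4·(2M4+M5)/6=-2202/709
t_q=25/4 → seg 4, τ=1/4; S=5+-2202/709·τ+-8283/1418·τ²+2761/1418·τ³=352925/90752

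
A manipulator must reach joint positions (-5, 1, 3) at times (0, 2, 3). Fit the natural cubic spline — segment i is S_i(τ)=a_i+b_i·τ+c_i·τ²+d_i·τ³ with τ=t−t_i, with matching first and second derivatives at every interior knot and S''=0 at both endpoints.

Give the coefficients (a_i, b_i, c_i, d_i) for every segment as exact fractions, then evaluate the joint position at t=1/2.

  seg 0: a=-5 b=10/3 c=0 d=-1/12
  seg 1: a=1 b=7/3 c=-1/2 d=1/6
S(1/2) = -107/32

Δ: Δ0=3, Δ1=2
row 1: diag=6, rhs=-6; c'=1/6, d'=-1
back: M1=-1
M: M0=0, M1=-1, M2=0
seg 0: a=-5, c=M0/2=0, d=(M1−M0)/(6·2)=-1/12, b=Δ0−h0·(2M0+M1)/6=10/3
seg 1: a=1, c=M1/2=-1/2, d=(M2−M1)/(6·1)=1/6, b=Δ1−h1·(2M1+M2)/6=7/3
t_q=1/2 → seg 0, τ=1/2; S=-5+10/3·τ+0·τ²+-1/12·τ³=-107/32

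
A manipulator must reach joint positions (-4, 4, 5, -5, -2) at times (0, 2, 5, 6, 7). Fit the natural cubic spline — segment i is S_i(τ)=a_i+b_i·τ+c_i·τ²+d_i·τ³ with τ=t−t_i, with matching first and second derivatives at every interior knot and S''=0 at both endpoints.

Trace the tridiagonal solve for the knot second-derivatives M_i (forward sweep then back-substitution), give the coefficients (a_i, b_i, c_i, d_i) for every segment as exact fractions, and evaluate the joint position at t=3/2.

  seg 0: a=-4 b=1496/411 c=0 d=37/411
  seg 1: a=4 b=1940/411 c=74/137 d=-823/1233
  seg 2: a=5 b=-4135/411 c=-749/137 d=2272/411
  seg 3: a=-5 b=-1813/411 c=1523/137 d=-1523/411
S(3/2) = 1933/1096

Δ: Δ0=4, Δ1=1/3, Δ2=-10, Δ3=3
row 1: diag=10, rhs=-22; c'=3/10, d'=-11/5
row 2: denom=8−3·3/10=71/10; d'=(-62−3·-11/5)/(71/10)=-554/71
row 3: denom=4−1·10/71=274/71; d'=(78−1·-554/71)/(274/71)=3046/137
back: M3=3046/137
back: M2=-554/71−10/71·3046/137=-1498/137
back: M1=-11/5−3/10·-1498/137=148/137
M: M0=0, M1=148/137, M2=-1498/137, M3=3046/137, M4=0
seg 0: a=-4, c=M0/2=0, d=(M1−M0)/(6·2)=37/411, b=Δ0−h0·(2M0+M1)/6=1496/411
seg 1: a=4, c=M1/2=74/137, d=(M2−M1)/(6·3)=-823/1233, b=Δ1−h1·(2M1+M2)/6=1940/411
seg 2: a=5, c=M2/2=-749/137, d=(M3−M2)/(6·1)=2272/411, b=Δ2−h2·(2M2+M3)/6=-4135/411
seg 3: a=-5, c=M3/2=1523/137, d=(M4−M3)/(6·1)=-1523/411, b=Δ3−h3·(2M3+M4)/6=-1813/411
t_q=3/2 → seg 0, τ=3/2; S=-4+1496/411·τ+0·τ²+37/411·τ³=1933/1096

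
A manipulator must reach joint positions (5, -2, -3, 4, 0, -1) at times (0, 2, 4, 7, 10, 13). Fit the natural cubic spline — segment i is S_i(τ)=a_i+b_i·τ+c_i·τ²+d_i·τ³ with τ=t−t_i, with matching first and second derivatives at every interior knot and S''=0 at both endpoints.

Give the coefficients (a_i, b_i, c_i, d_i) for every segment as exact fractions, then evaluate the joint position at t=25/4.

Δ: Δ0=-7/2, Δ1=-1/2, Δ2=7/3, Δ3=-4/3, Δ4=-1/3
row 1: diag=8, rhs=18; c'=1/4, d'=9/4
row 2: denom=10−2·1/4=19/2; d'=(17−2·9/4)/(19/2)=25/19
row 3: denom=12−3·6/19=210/19; d'=(-22−3·25/19)/(210/19)=-493/210
row 4: denom=12−3·19/70=783/70; d'=(6−3·-493/210)/(783/70)=913/783
back: M4=913/783
back: M3=-493/210−19/70·913/783=-2086/783
back: M2=25/19−6/19·-2086/783=563/261
back: M1=9/4−1/4·563/261=893/522
M: M0=0, M1=893/522, M2=563/261, M3=-2086/783, M4=913/783, M5=0
seg 0: a=5, c=M0/2=0, d=(M1−M0)/(6·2)=893/6264, b=Δ0−h0·(2M0+M1)/6=-3187/783
seg 1: a=-2, c=M1/2=893/1044, d=(M2−M1)/(6·2)=233/6264, b=Δ1−h1·(2M1+M2)/6=-3695/1566
seg 2: a=-3, c=M2/2=563/522, d=(M3−M2)/(6·3)=-3775/14094, b=Δ2−h2·(2M2+M3)/6=1181/783
seg 3: a=4, c=M3/2=-1043/783, d=(M4−M3)/(6·3)=2999/14094, b=Δ3−h3·(2M3+M4)/6=1171/1566
seg 4: a=0, c=M4/2=913/1566, d=(M5−M4)/(6·3)=-913/14094, b=Δ4−h4·(2M4+M5)/6=-1174/783
t_q=25/4 → seg 2, τ=9/4; S=-3+1181/783·τ+563/522·τ²+-3775/14094·τ³=31213/11136

  seg 0: a=5 b=-3187/783 c=0 d=893/6264
  seg 1: a=-2 b=-3695/1566 c=893/1044 d=233/6264
  seg 2: a=-3 b=1181/783 c=563/522 d=-3775/14094
  seg 3: a=4 b=1171/1566 c=-1043/783 d=2999/14094
  seg 4: a=0 b=-1174/783 c=913/1566 d=-913/14094
S(25/4) = 31213/11136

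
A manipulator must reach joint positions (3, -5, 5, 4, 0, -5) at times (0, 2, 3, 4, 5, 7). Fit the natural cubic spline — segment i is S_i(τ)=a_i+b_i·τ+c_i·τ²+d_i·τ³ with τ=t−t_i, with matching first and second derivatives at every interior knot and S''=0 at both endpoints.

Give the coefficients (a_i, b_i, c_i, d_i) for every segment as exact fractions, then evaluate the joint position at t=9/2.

  seg 0: a=3 b=-4847/493 c=0 d=2875/1972
  seg 1: a=-5 b=3778/493 c=8625/986 d=-6321/986
  seg 2: a=5 b=5843/986 c=-5169/493 d=121/34
  seg 3: a=4 b=-2153/493 c=189/986 d=173/986
  seg 4: a=0 b=-3409/986 c=354/493 d=-59/493
S(9/2) = 14879/7888

Δ: Δ0=-4, Δ1=10, Δ2=-1, Δ3=-4, Δ4=-5/2
row 1: diag=6, rhs=84; c'=1/6, d'=14
row 2: denom=4−1·1/6=23/6; d'=(-66−1·14)/(23/6)=-480/23
row 3: denom=4−1·6/23=86/23; d'=(-18−1·-480/23)/(86/23)=33/43
row 4: denom=6−1·23/86=493/86; d'=(9−1·33/43)/(493/86)=708/493
back: M4=708/493
back: M3=33/43−23/86·708/493=189/493
back: M2=-480/23−6/23·189/493=-10338/493
back: M1=14−1/6·-10338/493=8625/493
M: M0=0, M1=8625/493, M2=-10338/493, M3=189/493, M4=708/493, M5=0
seg 0: a=3, c=M0/2=0, d=(M1−M0)/(6·2)=2875/1972, b=Δ0−h0·(2M0+M1)/6=-4847/493
seg 1: a=-5, c=M1/2=8625/986, d=(M2−M1)/(6·1)=-6321/986, b=Δ1−h1·(2M1+M2)/6=3778/493
seg 2: a=5, c=M2/2=-5169/493, d=(M3−M2)/(6·1)=121/34, b=Δ2−h2·(2M2+M3)/6=5843/986
seg 3: a=4, c=M3/2=189/986, d=(M4−M3)/(6·1)=173/986, b=Δ3−h3·(2M3+M4)/6=-2153/493
seg 4: a=0, c=M4/2=354/493, d=(M5−M4)/(6·2)=-59/493, b=Δ4−h4·(2M4+M5)/6=-3409/986
t_q=9/2 → seg 3, τ=1/2; S=4+-2153/493·τ+189/986·τ²+173/986·τ³=14879/7888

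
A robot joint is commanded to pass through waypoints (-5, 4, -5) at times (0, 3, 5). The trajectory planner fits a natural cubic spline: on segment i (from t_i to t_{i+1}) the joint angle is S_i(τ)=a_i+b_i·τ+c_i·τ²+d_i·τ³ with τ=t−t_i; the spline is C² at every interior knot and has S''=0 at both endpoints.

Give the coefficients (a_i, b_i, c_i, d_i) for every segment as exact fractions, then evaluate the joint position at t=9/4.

Δ: Δ0=3, Δ1=-9/2
row 1: diag=10, rhs=-45; c'=1/5, d'=-9/2
back: M1=-9/2
M: M0=0, M1=-9/2, M2=0
seg 0: a=-5, c=M0/2=0, d=(M1−M0)/(6·3)=-1/4, b=Δ0−h0·(2M0+M1)/6=21/4
seg 1: a=4, c=M1/2=-9/4, d=(M2−M1)/(6·2)=3/8, b=Δ1−h1·(2M1+M2)/6=-3/2
t_q=9/4 → seg 0, τ=9/4; S=-5+21/4·τ+0·τ²+-1/4·τ³=1015/256

  seg 0: a=-5 b=21/4 c=0 d=-1/4
  seg 1: a=4 b=-3/2 c=-9/4 d=3/8
S(9/4) = 1015/256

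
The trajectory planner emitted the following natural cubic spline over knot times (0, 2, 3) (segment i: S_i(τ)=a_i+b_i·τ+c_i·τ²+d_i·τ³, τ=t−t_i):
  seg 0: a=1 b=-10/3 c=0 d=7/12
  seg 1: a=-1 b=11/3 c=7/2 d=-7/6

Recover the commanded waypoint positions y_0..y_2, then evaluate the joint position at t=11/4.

y_0=1 y_1=-1 y_2=5
S(11/4) = 413/128

y_0 = S_0(0) = a_0 = 1
y_1 = S_1(0) = a_1 = -1
y_2 = S_1(1) = 5
t_q=11/4 is in segment 1 (τ=3/4); S_1(τ)=413/128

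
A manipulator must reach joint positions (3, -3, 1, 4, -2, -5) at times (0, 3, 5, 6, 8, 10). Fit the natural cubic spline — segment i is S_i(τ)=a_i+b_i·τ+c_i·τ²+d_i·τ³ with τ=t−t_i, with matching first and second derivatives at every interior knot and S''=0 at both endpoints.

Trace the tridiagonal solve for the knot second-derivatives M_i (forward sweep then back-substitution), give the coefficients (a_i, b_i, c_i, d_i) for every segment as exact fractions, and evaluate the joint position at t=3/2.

Δ: Δ0=-2, Δ1=2, Δ2=3, Δ3=-3, Δ4=-3/2
row 1: diag=10, rhs=24; c'=1/5, d'=12/5
row 2: denom=6−2·1/5=28/5; d'=(6−2·12/5)/(28/5)=3/14
row 3: denom=6−1·5/28=163/28; d'=(-36−1·3/14)/(163/28)=-1014/163
row 4: denom=8−2·56/163=1192/163; d'=(9−2·-1014/163)/(1192/163)=3495/1192
back: M4=3495/1192
back: M3=-1014/163−56/163·3495/1192=-1077/149
back: M2=3/14−5/28·-1077/149=897/596
back: M1=12/5−1/5·897/596=1251/596
M: M0=0, M1=1251/596, M2=897/596, M3=-1077/149, M4=3495/1192, M5=0
seg 0: a=3, c=M0/2=0, d=(M1−M0)/(6·3)=139/1192, b=Δ0−h0·(2M0+M1)/6=-3635/1192
seg 1: a=-3, c=M1/2=1251/1192, d=(M2−M1)/(6·2)=-59/1192, b=Δ1−h1·(2M1+M2)/6=59/596
seg 2: a=1, c=M2/2=897/1192, d=(M3−M2)/(6·1)=-1735/1192, b=Δ2−h2·(2M2+M3)/6=2207/596
seg 3: a=4, c=M3/2=-1077/298, d=(M4−M3)/(6·2)=4037/4768, b=Δ3−h3·(2M3+M4)/6=1003/1192
seg 4: a=-2, c=M4/2=3495/2384, d=(M5−M4)/(6·2)=-1165/4768, b=Δ4−h4·(2M4+M5)/6=-2059/596
t_q=3/2 → seg 0, τ=3/2; S=3+-3635/1192·τ+0·τ²+139/1192·τ³=-11259/9536

  seg 0: a=3 b=-3635/1192 c=0 d=139/1192
  seg 1: a=-3 b=59/596 c=1251/1192 d=-59/1192
  seg 2: a=1 b=2207/596 c=897/1192 d=-1735/1192
  seg 3: a=4 b=1003/1192 c=-1077/298 d=4037/4768
  seg 4: a=-2 b=-2059/596 c=3495/2384 d=-1165/4768
S(3/2) = -11259/9536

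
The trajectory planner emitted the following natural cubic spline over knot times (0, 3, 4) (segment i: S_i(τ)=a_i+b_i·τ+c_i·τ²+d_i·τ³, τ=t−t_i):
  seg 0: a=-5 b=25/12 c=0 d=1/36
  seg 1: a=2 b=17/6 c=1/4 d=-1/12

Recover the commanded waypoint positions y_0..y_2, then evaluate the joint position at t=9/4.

y_0=-5 y_1=2 y_2=5
S(9/4) = 1/256

y_0 = S_0(0) = a_0 = -5
y_1 = S_1(0) = a_1 = 2
y_2 = S_1(1) = 5
t_q=9/4 is in segment 0 (τ=9/4); S_0(τ)=1/256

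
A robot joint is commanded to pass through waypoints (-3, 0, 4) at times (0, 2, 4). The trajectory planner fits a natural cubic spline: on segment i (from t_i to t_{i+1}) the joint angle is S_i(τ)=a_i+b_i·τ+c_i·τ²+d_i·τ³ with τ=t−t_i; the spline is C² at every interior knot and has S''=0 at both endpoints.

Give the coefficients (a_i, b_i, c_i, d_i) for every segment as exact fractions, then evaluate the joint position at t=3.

  seg 0: a=-3 b=11/8 c=0 d=1/32
  seg 1: a=0 b=7/4 c=3/16 d=-1/32
S(3) = 61/32

Δ: Δ0=3/2, Δ1=2
row 1: diag=8, rhs=3; c'=1/4, d'=3/8
back: M1=3/8
M: M0=0, M1=3/8, M2=0
seg 0: a=-3, c=M0/2=0, d=(M1−M0)/(6·2)=1/32, b=Δ0−h0·(2M0+M1)/6=11/8
seg 1: a=0, c=M1/2=3/16, d=(M2−M1)/(6·2)=-1/32, b=Δ1−h1·(2M1+M2)/6=7/4
t_q=3 → seg 1, τ=1; S=0+7/4·τ+3/16·τ²+-1/32·τ³=61/32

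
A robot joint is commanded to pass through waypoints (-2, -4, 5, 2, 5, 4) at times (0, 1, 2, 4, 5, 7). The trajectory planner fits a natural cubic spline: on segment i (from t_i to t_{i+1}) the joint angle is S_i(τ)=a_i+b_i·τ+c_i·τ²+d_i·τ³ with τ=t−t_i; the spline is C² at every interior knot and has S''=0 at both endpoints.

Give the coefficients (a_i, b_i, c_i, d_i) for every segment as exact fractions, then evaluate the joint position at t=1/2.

Δ: Δ0=-2, Δ1=9, Δ2=-3/2, Δ3=3, Δ4=-1/2
row 1: diag=4, rhs=66; c'=1/4, d'=33/2
row 2: denom=6−1·1/4=23/4; d'=(-63−1·33/2)/(23/4)=-318/23
row 3: denom=6−2·8/23=122/23; d'=(27−2·-318/23)/(122/23)=1257/122
row 4: denom=6−1·23/122=709/122; d'=(-21−1·1257/122)/(709/122)=-3819/709
back: M4=-3819/709
back: M3=1257/122−23/122·-3819/709=8025/709
back: M2=-318/23−8/23·8025/709=-12594/709
back: M1=33/2−1/4·-12594/709=14847/709
M: M0=0, M1=14847/709, M2=-12594/709, M3=8025/709, M4=-3819/709, M5=0
seg 0: a=-2, c=M0/2=0, d=(M1−M0)/(6·1)=4949/1418, b=Δ0−h0·(2M0+M1)/6=-7785/1418
seg 1: a=-4, c=M1/2=14847/1418, d=(M2−M1)/(6·1)=-9147/1418, b=Δ1−h1·(2M1+M2)/6=3531/709
seg 2: a=5, c=M2/2=-6297/709, d=(M3−M2)/(6·2)=6873/2836, b=Δ2−h2·(2M2+M3)/6=9315/1418
seg 3: a=2, c=M3/2=8025/1418, d=(M4−M3)/(6·1)=-1974/709, b=Δ3−h3·(2M3+M4)/6=177/1418
seg 4: a=5, c=M4/2=-3819/1418, d=(M5−M4)/(6·2)=1273/2836, b=Δ4−h4·(2M4+M5)/6=4383/1418
t_q=1/2 → seg 0, τ=1/2; S=-2+-7785/1418·τ+0·τ²+4949/1418·τ³=-48879/11344

  seg 0: a=-2 b=-7785/1418 c=0 d=4949/1418
  seg 1: a=-4 b=3531/709 c=14847/1418 d=-9147/1418
  seg 2: a=5 b=9315/1418 c=-6297/709 d=6873/2836
  seg 3: a=2 b=177/1418 c=8025/1418 d=-1974/709
  seg 4: a=5 b=4383/1418 c=-3819/1418 d=1273/2836
S(1/2) = -48879/11344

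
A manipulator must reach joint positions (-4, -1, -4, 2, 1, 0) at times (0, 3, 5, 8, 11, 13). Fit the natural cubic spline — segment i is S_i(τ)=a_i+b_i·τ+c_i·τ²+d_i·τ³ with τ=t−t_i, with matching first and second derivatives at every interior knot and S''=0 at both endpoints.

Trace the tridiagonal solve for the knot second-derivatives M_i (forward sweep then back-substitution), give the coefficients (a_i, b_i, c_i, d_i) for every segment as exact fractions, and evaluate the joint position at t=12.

  seg 0: a=-4 b=1679/813 c=0 d=-866/7317
  seg 1: a=-1 b=-919/813 c=-866/813 d=2863/6504
  seg 2: a=-4 b=-59/542 c=5125/3252 d=-2839/9756
  seg 3: a=2 b=1615/1084 c=-848/813 d=4247/29268
  seg 4: a=1 b=-461/542 c=285/1084 d=-95/2168
S(12) = 799/2168

Δ: Δ0=1, Δ1=-3/2, Δ2=2, Δ3=-1/3, Δ4=-1/2
row 1: diag=10, rhs=-15; c'=1/5, d'=-3/2
row 2: denom=10−2·1/5=48/5; d'=(21−2·-3/2)/(48/5)=5/2
row 3: denom=12−3·5/16=177/16; d'=(-14−3·5/2)/(177/16)=-344/177
row 4: denom=10−3·16/59=542/59; d'=(-1−3·-344/177)/(542/59)=285/542
back: M4=285/542
back: M3=-344/177−16/59·285/542=-1696/813
back: M2=5/2−5/16·-1696/813=5125/1626
back: M1=-3/2−1/5·5125/1626=-1732/813
M: M0=0, M1=-1732/813, M2=5125/1626, M3=-1696/813, M4=285/542, M5=0
seg 0: a=-4, c=M0/2=0, d=(M1−M0)/(6·3)=-866/7317, b=Δ0−h0·(2M0+M1)/6=1679/813
seg 1: a=-1, c=M1/2=-866/813, d=(M2−M1)/(6·2)=2863/6504, b=Δ1−h1·(2M1+M2)/6=-919/813
seg 2: a=-4, c=M2/2=5125/3252, d=(M3−M2)/(6·3)=-2839/9756, b=Δ2−h2·(2M2+M3)/6=-59/542
seg 3: a=2, c=M3/2=-848/813, d=(M4−M3)/(6·3)=4247/29268, b=Δ3−h3·(2M3+M4)/6=1615/1084
seg 4: a=1, c=M4/2=285/1084, d=(M5−M4)/(6·2)=-95/2168, b=Δ4−h4·(2M4+M5)/6=-461/542
t_q=12 → seg 4, τ=1; S=1+-461/542·τ+285/1084·τ²+-95/2168·τ³=799/2168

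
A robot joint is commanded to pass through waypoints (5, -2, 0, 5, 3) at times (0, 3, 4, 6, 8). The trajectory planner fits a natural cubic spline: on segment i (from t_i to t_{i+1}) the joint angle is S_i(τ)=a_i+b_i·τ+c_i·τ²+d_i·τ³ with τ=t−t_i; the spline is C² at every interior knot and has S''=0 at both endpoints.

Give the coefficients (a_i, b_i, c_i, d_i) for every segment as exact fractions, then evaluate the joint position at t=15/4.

  seg 0: a=5 b=-4025/1032 c=0 d=539/3096
  seg 1: a=-2 b=413/516 c=539/344 d=-379/1032
  seg 2: a=0 b=2923/1032 c=20/43 d=-1303/4128
  seg 3: a=5 b=467/516 c=-983/688 d=983/4128
S(15/4) = -14823/22016

Δ: Δ0=-7/3, Δ1=2, Δ2=5/2, Δ3=-1
row 1: diag=8, rhs=26; c'=1/8, d'=13/4
row 2: denom=6−1·1/8=47/8; d'=(3−1·13/4)/(47/8)=-2/47
row 3: denom=8−2·16/47=344/47; d'=(-21−2·-2/47)/(344/47)=-983/344
back: M3=-983/344
back: M2=-2/47−16/47·-983/344=40/43
back: M1=13/4−1/8·40/43=539/172
M: M0=0, M1=539/172, M2=40/43, M3=-983/344, M4=0
seg 0: a=5, c=M0/2=0, d=(M1−M0)/(6·3)=539/3096, b=Δ0−h0·(2M0+M1)/6=-4025/1032
seg 1: a=-2, c=M1/2=539/344, d=(M2−M1)/(6·1)=-379/1032, b=Δ1−h1·(2M1+M2)/6=413/516
seg 2: a=0, c=M2/2=20/43, d=(M3−M2)/(6·2)=-1303/4128, b=Δ2−h2·(2M2+M3)/6=2923/1032
seg 3: a=5, c=M3/2=-983/688, d=(M4−M3)/(6·2)=983/4128, b=Δ3−h3·(2M3+M4)/6=467/516
t_q=15/4 → seg 1, τ=3/4; S=-2+413/516·τ+539/344·τ²+-379/1032·τ³=-14823/22016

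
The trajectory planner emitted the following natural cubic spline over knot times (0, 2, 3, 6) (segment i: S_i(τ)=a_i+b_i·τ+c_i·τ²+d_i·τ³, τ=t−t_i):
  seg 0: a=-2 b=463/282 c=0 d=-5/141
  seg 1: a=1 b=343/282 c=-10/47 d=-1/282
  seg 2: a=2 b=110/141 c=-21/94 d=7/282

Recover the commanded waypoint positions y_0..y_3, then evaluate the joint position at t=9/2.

y_0=-2 y_1=1 y_2=2 y_3=3
S(9/2) = 2069/752

y_0 = S_0(0) = a_0 = -2
y_1 = S_1(0) = a_1 = 1
y_2 = S_2(0) = a_2 = 2
y_3 = S_2(3) = 3
t_q=9/2 is in segment 2 (τ=3/2); S_2(τ)=2069/752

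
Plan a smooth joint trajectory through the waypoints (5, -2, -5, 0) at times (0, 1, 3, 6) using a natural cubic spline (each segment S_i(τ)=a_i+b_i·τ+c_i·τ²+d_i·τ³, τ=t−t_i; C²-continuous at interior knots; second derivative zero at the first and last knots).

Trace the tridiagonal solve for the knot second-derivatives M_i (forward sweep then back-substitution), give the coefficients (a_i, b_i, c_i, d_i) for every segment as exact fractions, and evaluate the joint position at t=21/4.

  seg 0: a=5 b=-661/84 c=0 d=73/84
  seg 1: a=-2 b=-221/42 c=73/28 d=-61/168
  seg 2: a=-5 b=17/21 c=3/7 d=-1/21
S(21/4) = -695/448

Δ: Δ0=-7, Δ1=-3/2, Δ2=5/3
row 1: diag=6, rhs=33; c'=1/3, d'=11/2
row 2: denom=10−2·1/3=28/3; d'=(19−2·11/2)/(28/3)=6/7
back: M2=6/7
back: M1=11/2−1/3·6/7=73/14
M: M0=0, M1=73/14, M2=6/7, M3=0
seg 0: a=5, c=M0/2=0, d=(M1−M0)/(6·1)=73/84, b=Δ0−h0·(2M0+M1)/6=-661/84
seg 1: a=-2, c=M1/2=73/28, d=(M2−M1)/(6·2)=-61/168, b=Δ1−h1·(2M1+M2)/6=-221/42
seg 2: a=-5, c=M2/2=3/7, d=(M3−M2)/(6·3)=-1/21, b=Δ2−h2·(2M2+M3)/6=17/21
t_q=21/4 → seg 2, τ=9/4; S=-5+17/21·τ+3/7·τ²+-1/21·τ³=-695/448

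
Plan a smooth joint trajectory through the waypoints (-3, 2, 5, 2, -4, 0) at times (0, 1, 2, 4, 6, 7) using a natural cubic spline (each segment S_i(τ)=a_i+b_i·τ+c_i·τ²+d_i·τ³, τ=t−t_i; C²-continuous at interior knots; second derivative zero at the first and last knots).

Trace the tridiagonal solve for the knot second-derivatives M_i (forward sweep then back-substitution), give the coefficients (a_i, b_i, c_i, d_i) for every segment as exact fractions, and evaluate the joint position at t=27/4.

  seg 0: a=-3 b=1227/229 c=0 d=-82/229
  seg 1: a=2 b=981/229 c=-246/229 d=-48/229
  seg 2: a=5 b=345/229 c=-390/229 d=183/1832
  seg 3: a=2 b=-1881/458 c=-1011/916 d=759/916
  seg 4: a=-4 b=651/458 c=3543/916 d=-1181/916
S(27/4) = -76339/58624

Δ: Δ0=5, Δ1=3, Δ2=-3/2, Δ3=-3, Δ4=4
row 1: diag=4, rhs=-12; c'=1/4, d'=-3
row 2: denom=6−1·1/4=23/4; d'=(-27−1·-3)/(23/4)=-96/23
row 3: denom=8−2·8/23=168/23; d'=(-9−2·-96/23)/(168/23)=-5/56
row 4: denom=6−2·23/84=229/42; d'=(42−2·-5/56)/(229/42)=3543/458
back: M4=3543/458
back: M3=-5/56−23/84·3543/458=-1011/458
back: M2=-96/23−8/23·-1011/458=-780/229
back: M1=-3−1/4·-780/229=-492/229
M: M0=0, M1=-492/229, M2=-780/229, M3=-1011/458, M4=3543/458, M5=0
seg 0: a=-3, c=M0/2=0, d=(M1−M0)/(6·1)=-82/229, b=Δ0−h0·(2M0+M1)/6=1227/229
seg 1: a=2, c=M1/2=-246/229, d=(M2−M1)/(6·1)=-48/229, b=Δ1−h1·(2M1+M2)/6=981/229
seg 2: a=5, c=M2/2=-390/229, d=(M3−M2)/(6·2)=183/1832, b=Δ2−h2·(2M2+M3)/6=345/229
seg 3: a=2, c=M3/2=-1011/916, d=(M4−M3)/(6·2)=759/916, b=Δ3−h3·(2M3+M4)/6=-1881/458
seg 4: a=-4, c=M4/2=3543/916, d=(M5−M4)/(6·1)=-1181/916, b=Δ4−h4·(2M4+M5)/6=651/458
t_q=27/4 → seg 4, τ=3/4; S=-4+651/458·τ+3543/916·τ²+-1181/916·τ³=-76339/58624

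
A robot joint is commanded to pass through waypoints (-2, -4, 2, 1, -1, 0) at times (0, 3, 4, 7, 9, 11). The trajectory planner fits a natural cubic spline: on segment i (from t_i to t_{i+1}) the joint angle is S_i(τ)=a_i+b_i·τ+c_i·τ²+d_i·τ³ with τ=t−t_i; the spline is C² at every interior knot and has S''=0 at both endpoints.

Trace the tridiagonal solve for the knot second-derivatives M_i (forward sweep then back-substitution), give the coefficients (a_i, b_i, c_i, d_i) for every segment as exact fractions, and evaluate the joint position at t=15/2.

  seg 0: a=-2 b=-14897/4212 c=0 d=12089/37908
  seg 1: a=-4 b=10685/2106 c=12089/4212 d=-2729/1404
  seg 2: a=2 b=20987/4212 c=-3118/1053 d=15025/37908
  seg 3: a=1 b=-4385/2106 c=851/1404 d=-137/4212
  seg 4: a=-1 b=-101/2106 c=577/1404 d=-577/8424
S(15/2) = 1195/11232

Δ: Δ0=-2/3, Δ1=6, Δ2=-1/3, Δ3=-1, Δ4=1/2
row 1: diag=8, rhs=40; c'=1/8, d'=5
row 2: denom=8−1·1/8=63/8; d'=(-38−1·5)/(63/8)=-344/63
row 3: denom=10−3·8/21=62/7; d'=(-4−3·-344/63)/(62/7)=130/93
row 4: denom=8−2·7/31=234/31; d'=(9−2·130/93)/(234/31)=577/702
back: M4=577/702
back: M3=130/93−7/31·577/702=851/702
back: M2=-344/63−8/21·851/702=-6236/1053
back: M1=5−1/8·-6236/1053=12089/2106
M: M0=0, M1=12089/2106, M2=-6236/1053, M3=851/702, M4=577/702, M5=0
seg 0: a=-2, c=M0/2=0, d=(M1−M0)/(6·3)=12089/37908, b=Δ0−h0·(2M0+M1)/6=-14897/4212
seg 1: a=-4, c=M1/2=12089/4212, d=(M2−M1)/(6·1)=-2729/1404, b=Δ1−h1·(2M1+M2)/6=10685/2106
seg 2: a=2, c=M2/2=-3118/1053, d=(M3−M2)/(6·3)=15025/37908, b=Δ2−h2·(2M2+M3)/6=20987/4212
seg 3: a=1, c=M3/2=851/1404, d=(M4−M3)/(6·2)=-137/4212, b=Δ3−h3·(2M3+M4)/6=-4385/2106
seg 4: a=-1, c=M4/2=577/1404, d=(M5−M4)/(6·2)=-577/8424, b=Δ4−h4·(2M4+M5)/6=-101/2106
t_q=15/2 → seg 3, τ=1/2; S=1+-4385/2106·τ+851/1404·τ²+-137/4212·τ³=1195/11232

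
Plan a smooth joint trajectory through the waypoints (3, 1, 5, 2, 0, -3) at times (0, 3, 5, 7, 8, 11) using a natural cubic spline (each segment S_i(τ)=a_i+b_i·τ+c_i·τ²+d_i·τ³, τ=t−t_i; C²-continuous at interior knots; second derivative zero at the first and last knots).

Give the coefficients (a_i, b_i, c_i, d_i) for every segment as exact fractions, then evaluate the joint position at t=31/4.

  seg 0: a=3 b=-1949/1084 c=0 d=3679/29268
  seg 1: a=1 b=865/542 c=3679/3252 d=-1511/3252
  seg 2: a=5 b=887/1626 c=-5387/3252 d=687/2168
  seg 3: a=2 b=-1852/813 c=199/813 d=9/271
  seg 4: a=0 b=-1373/813 c=280/813 d=-280/7317
S(31/4) = 7687/17344

Δ: Δ0=-2/3, Δ1=2, Δ2=-3/2, Δ3=-2, Δ4=-1
row 1: diag=10, rhs=16; c'=1/5, d'=8/5
row 2: denom=8−2·1/5=38/5; d'=(-21−2·8/5)/(38/5)=-121/38
row 3: denom=6−2·5/19=104/19; d'=(-3−2·-121/38)/(104/19)=8/13
row 4: denom=8−1·19/104=813/104; d'=(6−1·8/13)/(813/104)=560/813
back: M4=560/813
back: M3=8/13−19/104·560/813=398/813
back: M2=-121/38−5/19·398/813=-5387/1626
back: M1=8/5−1/5·-5387/1626=3679/1626
M: M0=0, M1=3679/1626, M2=-5387/1626, M3=398/813, M4=560/813, M5=0
seg 0: a=3, c=M0/2=0, d=(M1−M0)/(6·3)=3679/29268, b=Δ0−h0·(2M0+M1)/6=-1949/1084
seg 1: a=1, c=M1/2=3679/3252, d=(M2−M1)/(6·2)=-1511/3252, b=Δ1−h1·(2M1+M2)/6=865/542
seg 2: a=5, c=M2/2=-5387/3252, d=(M3−M2)/(6·2)=687/2168, b=Δ2−h2·(2M2+M3)/6=887/1626
seg 3: a=2, c=M3/2=199/813, d=(M4−M3)/(6·1)=9/271, b=Δ3−h3·(2M3+M4)/6=-1852/813
seg 4: a=0, c=M4/2=280/813, d=(M5−M4)/(6·3)=-280/7317, b=Δ4−h4·(2M4+M5)/6=-1373/813
t_q=31/4 → seg 3, τ=3/4; S=2+-1852/813·τ+199/813·τ²+9/271·τ³=7687/17344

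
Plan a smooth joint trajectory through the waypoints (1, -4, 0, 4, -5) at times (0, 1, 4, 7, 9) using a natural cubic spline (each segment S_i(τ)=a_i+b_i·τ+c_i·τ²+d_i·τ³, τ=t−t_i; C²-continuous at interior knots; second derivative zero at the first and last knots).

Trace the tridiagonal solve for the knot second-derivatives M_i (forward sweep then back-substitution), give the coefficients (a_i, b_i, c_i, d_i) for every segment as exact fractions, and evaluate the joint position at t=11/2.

  seg 0: a=1 b=-9281/1596 c=0 d=1301/1596
  seg 1: a=-4 b=-2689/798 c=1301/532 d=-467/1596
  seg 2: a=0 b=5431/1596 c=-25/133 d=-89/532
  seg 3: a=4 b=-1789/798 c=-901/532 d=901/3192
S(11/2) = 2503/608

Δ: Δ0=-5, Δ1=4/3, Δ2=4/3, Δ3=-9/2
row 1: diag=8, rhs=38; c'=3/8, d'=19/4
row 2: denom=12−3·3/8=87/8; d'=(0−3·19/4)/(87/8)=-38/29
row 3: denom=10−3·8/29=266/29; d'=(-35−3·-38/29)/(266/29)=-901/266
back: M3=-901/266
back: M2=-38/29−8/29·-901/266=-50/133
back: M1=19/4−3/8·-50/133=1301/266
M: M0=0, M1=1301/266, M2=-50/133, M3=-901/266, M4=0
seg 0: a=1, c=M0/2=0, d=(M1−M0)/(6·1)=1301/1596, b=Δ0−h0·(2M0+M1)/6=-9281/1596
seg 1: a=-4, c=M1/2=1301/532, d=(M2−M1)/(6·3)=-467/1596, b=Δ1−h1·(2M1+M2)/6=-2689/798
seg 2: a=0, c=M2/2=-25/133, d=(M3−M2)/(6·3)=-89/532, b=Δ2−h2·(2M2+M3)/6=5431/1596
seg 3: a=4, c=M3/2=-901/532, d=(M4−M3)/(6·2)=901/3192, b=Δ3−h3·(2M3+M4)/6=-1789/798
t_q=11/2 → seg 2, τ=3/2; S=0+5431/1596·τ+-25/133·τ²+-89/532·τ³=2503/608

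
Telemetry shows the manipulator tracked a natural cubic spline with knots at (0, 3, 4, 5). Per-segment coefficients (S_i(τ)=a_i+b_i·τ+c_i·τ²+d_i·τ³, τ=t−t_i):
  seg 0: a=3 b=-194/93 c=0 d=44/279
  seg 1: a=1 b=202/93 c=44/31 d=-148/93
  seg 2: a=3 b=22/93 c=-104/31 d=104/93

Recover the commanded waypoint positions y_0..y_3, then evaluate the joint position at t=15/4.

y_0 = S_0(0) = a_0 = 3
y_1 = S_1(0) = a_1 = 1
y_2 = S_2(0) = a_2 = 3
y_3 = S_2(1) = 1
t_q=15/4 is in segment 1 (τ=3/4); S_1(τ)=1367/496

y_0=3 y_1=1 y_2=3 y_3=1
S(15/4) = 1367/496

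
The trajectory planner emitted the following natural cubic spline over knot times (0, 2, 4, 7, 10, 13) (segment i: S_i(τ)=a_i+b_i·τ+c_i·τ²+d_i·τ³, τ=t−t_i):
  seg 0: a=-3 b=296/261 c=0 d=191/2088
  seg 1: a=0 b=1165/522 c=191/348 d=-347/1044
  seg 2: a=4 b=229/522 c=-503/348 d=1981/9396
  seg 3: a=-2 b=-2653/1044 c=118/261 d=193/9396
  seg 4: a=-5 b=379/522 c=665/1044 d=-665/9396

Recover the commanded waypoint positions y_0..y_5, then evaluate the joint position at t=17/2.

y_0 = S_0(0) = a_0 = -3
y_1 = S_1(0) = a_1 = 0
y_2 = S_2(0) = a_2 = 4
y_3 = S_3(0) = a_3 = -2
y_4 = S_4(0) = a_4 = -5
y_5 = S_4(3) = 1
t_q=17/2 is in segment 3 (τ=3/2); S_3(τ)=-4385/928

y_0=-3 y_1=0 y_2=4 y_3=-2 y_4=-5 y_5=1
S(17/2) = -4385/928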